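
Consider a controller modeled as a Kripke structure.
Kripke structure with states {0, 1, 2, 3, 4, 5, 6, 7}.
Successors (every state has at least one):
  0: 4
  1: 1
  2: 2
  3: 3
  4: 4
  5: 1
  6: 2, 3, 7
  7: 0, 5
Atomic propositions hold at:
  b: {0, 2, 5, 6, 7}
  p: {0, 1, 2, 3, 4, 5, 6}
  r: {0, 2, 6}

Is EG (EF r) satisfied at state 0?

EF r: least fixpoint, start Z0 = {0, 2, 6}, add states with some successor in Z. Z1 = {0, 2, 6, 7}; fixed.
Sat(EF r) = {0, 2, 6, 7}
EG (EF r): greatest fixpoint, start Z0 = {0, 2, 6, 7}, keep only states in Sat with some successor in Z. Z1 = {2, 6, 7}; Z2 = {2, 6}; fixed.
Sat(EG (EF r)) = {2, 6}
0 ∉ Sat(EG (EF r)) = {2, 6}, so the formula does not hold at 0.

No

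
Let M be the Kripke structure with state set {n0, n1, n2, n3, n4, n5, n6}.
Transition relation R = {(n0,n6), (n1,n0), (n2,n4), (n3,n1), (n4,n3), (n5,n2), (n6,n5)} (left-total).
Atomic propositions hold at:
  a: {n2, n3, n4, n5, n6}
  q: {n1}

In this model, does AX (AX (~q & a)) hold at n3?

No

Sat(~q) = {n0, n2, n3, n4, n5, n6}
Sat(~q & a) = {n2, n3, n4, n5, n6}
Sat(AX (~q & a)) = {s : every successor in {n2, n3, n4, n5, n6}} = {n0, n2, n4, n5, n6}
Sat(AX (AX (~q & a))) = {s : every successor in {n0, n2, n4, n5, n6}} = {n0, n1, n2, n5, n6}
n3 ∉ Sat(AX (AX (~q & a))) = {n0, n1, n2, n5, n6}, so the formula does not hold at n3.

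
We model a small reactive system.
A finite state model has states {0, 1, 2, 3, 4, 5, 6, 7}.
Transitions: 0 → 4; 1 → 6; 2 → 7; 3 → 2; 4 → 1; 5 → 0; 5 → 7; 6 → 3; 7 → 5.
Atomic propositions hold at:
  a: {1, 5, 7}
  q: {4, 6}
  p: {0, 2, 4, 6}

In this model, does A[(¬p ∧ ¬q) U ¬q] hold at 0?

Yes

Sat(¬p) = {1, 3, 5, 7}
Sat(¬q) = {0, 1, 2, 3, 5, 7}
Sat(¬p ∧ ¬q) = {1, 3, 5, 7}
A[(¬p ∧ ¬q) U ¬q]: least fixpoint, start Z0 = Sat(¬q) = {0, 1, 2, 3, 5, 7}, add states in Sat(¬p ∧ ¬q) with every successor in Z. Already a fixed point.
Sat(A[(¬p ∧ ¬q) U ¬q]) = {0, 1, 2, 3, 5, 7}
0 ∈ Sat(A[(¬p ∧ ¬q) U ¬q]) = {0, 1, 2, 3, 5, 7}, so the formula holds at 0.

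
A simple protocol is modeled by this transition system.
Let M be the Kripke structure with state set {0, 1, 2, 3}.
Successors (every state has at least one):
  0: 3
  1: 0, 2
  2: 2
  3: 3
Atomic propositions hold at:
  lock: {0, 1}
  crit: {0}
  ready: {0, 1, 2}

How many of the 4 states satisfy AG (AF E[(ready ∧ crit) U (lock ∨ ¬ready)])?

2

Sat(ready ∧ crit) = {0}
Sat(¬ready) = {3}
Sat(lock ∨ ¬ready) = {0, 1, 3}
E[(ready ∧ crit) U (lock ∨ ¬ready)]: least fixpoint, start Z0 = Sat((lock ∨ ¬ready)) = {0, 1, 3}, add states in Sat(ready ∧ crit) with some successor in Z. Already a fixed point.
Sat(E[(ready ∧ crit) U (lock ∨ ¬ready)]) = {0, 1, 3}
AF E[(ready ∧ crit) U (lock ∨ ¬ready)]: least fixpoint, start Z0 = {0, 1, 3}, add states with every successor in Z. Already a fixed point.
Sat(AF E[(ready ∧ crit) U (lock ∨ ¬ready)]) = {0, 1, 3}
AG (AF E[(ready ∧ crit) U (lock ∨ ¬ready)]): greatest fixpoint, start Z0 = {0, 1, 3}, keep only states in Sat with every successor in Z. Z1 = {0, 3}; fixed.
Sat(AG (AF E[(ready ∧ crit) U (lock ∨ ¬ready)])) = {0, 3}
|Sat(AG (AF E[(ready ∧ crit) U (lock ∨ ¬ready)]))| = |{0, 3}| = 2.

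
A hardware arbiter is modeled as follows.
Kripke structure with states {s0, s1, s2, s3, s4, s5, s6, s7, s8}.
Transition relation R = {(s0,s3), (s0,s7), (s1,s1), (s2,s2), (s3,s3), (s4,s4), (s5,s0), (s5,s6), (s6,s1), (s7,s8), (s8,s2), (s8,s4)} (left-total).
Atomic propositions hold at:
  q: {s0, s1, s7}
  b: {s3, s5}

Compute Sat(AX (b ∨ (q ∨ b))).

Sat(q ∨ b) = {s0, s1, s3, s5, s7}
Sat(b ∨ (q ∨ b)) = {s0, s1, s3, s5, s7}
Sat(AX (b ∨ (q ∨ b))) = {s : every successor in {s0, s1, s3, s5, s7}} = {s0, s1, s3, s6}

{s0, s1, s3, s6}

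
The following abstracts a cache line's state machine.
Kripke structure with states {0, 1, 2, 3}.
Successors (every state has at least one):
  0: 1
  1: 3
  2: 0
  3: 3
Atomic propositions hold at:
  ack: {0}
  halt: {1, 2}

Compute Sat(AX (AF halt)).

AF halt: least fixpoint, start Z0 = {1, 2}, add states with every successor in Z. Z1 = {0, 1, 2}; fixed.
Sat(AF halt) = {0, 1, 2}
Sat(AX (AF halt)) = {s : every successor in {0, 1, 2}} = {0, 2}

{0, 2}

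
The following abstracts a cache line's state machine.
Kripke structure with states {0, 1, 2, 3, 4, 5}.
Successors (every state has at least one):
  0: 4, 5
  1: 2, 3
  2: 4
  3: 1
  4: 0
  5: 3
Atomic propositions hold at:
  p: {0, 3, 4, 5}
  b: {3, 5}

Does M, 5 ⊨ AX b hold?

Sat(AX b) = {s : every successor in {3, 5}} = {5}
5 ∈ Sat(AX b) = {5}, so the formula holds at 5.

Yes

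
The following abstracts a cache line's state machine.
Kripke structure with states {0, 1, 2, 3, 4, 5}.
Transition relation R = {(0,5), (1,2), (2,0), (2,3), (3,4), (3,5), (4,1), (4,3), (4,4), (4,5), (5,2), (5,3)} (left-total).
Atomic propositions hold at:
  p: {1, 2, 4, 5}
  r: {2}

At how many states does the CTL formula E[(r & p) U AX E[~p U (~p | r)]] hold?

3

Sat(r & p) = {2}
Sat(~p) = {0, 3}
Sat(~p | r) = {0, 2, 3}
E[~p U (~p | r)]: least fixpoint, start Z0 = Sat((~p | r)) = {0, 2, 3}, add states in Sat(~p) with some successor in Z. Already a fixed point.
Sat(E[~p U (~p | r)]) = {0, 2, 3}
Sat(AX E[~p U (~p | r)]) = {s : every successor in {0, 2, 3}} = {1, 2, 5}
E[(r & p) U AX E[~p U (~p | r)]]: least fixpoint, start Z0 = Sat(AX E[~p U (~p | r)]) = {1, 2, 5}, add states in Sat(r & p) with some successor in Z. Already a fixed point.
Sat(E[(r & p) U AX E[~p U (~p | r)]]) = {1, 2, 5}
|Sat(E[(r & p) U AX E[~p U (~p | r)]])| = |{1, 2, 5}| = 3.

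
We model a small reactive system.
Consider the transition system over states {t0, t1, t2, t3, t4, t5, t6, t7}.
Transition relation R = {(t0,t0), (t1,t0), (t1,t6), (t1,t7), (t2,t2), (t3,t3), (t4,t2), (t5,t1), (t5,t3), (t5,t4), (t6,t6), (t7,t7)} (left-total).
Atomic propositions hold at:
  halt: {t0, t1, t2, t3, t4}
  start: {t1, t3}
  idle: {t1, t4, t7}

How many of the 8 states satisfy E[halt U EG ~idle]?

Sat(~idle) = {t0, t2, t3, t5, t6}
EG ~idle: greatest fixpoint, start Z0 = {t0, t2, t3, t5, t6}, keep only states in Sat with some successor in Z. Already a fixed point.
Sat(EG ~idle) = {t0, t2, t3, t5, t6}
E[halt U EG ~idle]: least fixpoint, start Z0 = Sat(EG ~idle) = {t0, t2, t3, t5, t6}, add states in Sat(halt) with some successor in Z. Z1 = {t0, t1, t2, t3, t4, t5, t6}; fixed.
Sat(E[halt U EG ~idle]) = {t0, t1, t2, t3, t4, t5, t6}
|Sat(E[halt U EG ~idle])| = |{t0, t1, t2, t3, t4, t5, t6}| = 7.

7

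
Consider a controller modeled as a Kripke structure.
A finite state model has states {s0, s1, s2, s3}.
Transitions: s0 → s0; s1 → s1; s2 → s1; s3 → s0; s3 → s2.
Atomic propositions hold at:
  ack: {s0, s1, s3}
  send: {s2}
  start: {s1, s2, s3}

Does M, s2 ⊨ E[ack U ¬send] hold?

No

Sat(¬send) = {s0, s1, s3}
E[ack U ¬send]: least fixpoint, start Z0 = Sat(¬send) = {s0, s1, s3}, add states in Sat(ack) with some successor in Z. Already a fixed point.
Sat(E[ack U ¬send]) = {s0, s1, s3}
s2 ∉ Sat(E[ack U ¬send]) = {s0, s1, s3}, so the formula does not hold at s2.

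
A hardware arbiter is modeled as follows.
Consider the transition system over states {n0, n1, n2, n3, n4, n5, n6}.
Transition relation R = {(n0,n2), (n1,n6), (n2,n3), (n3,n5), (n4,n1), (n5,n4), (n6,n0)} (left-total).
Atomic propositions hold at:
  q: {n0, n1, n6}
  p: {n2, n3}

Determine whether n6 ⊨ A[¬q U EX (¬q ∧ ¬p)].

Sat(¬q) = {n2, n3, n4, n5}
Sat(¬p) = {n0, n1, n4, n5, n6}
Sat(¬q ∧ ¬p) = {n4, n5}
Sat(EX (¬q ∧ ¬p)) = {s : some successor in {n4, n5}} = {n3, n5}
A[¬q U EX (¬q ∧ ¬p)]: least fixpoint, start Z0 = Sat(EX (¬q ∧ ¬p)) = {n3, n5}, add states in Sat(¬q) with every successor in Z. Z1 = {n2, n3, n5}; fixed.
Sat(A[¬q U EX (¬q ∧ ¬p)]) = {n2, n3, n5}
n6 ∉ Sat(A[¬q U EX (¬q ∧ ¬p)]) = {n2, n3, n5}, so the formula does not hold at n6.

No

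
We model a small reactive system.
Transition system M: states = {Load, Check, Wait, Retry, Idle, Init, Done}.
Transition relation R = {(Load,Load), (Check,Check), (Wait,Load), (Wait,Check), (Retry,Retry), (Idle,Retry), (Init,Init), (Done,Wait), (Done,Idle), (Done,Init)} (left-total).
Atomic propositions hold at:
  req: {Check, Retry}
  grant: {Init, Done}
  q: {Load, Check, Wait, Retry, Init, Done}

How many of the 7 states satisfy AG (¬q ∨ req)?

3

Sat(¬q) = {Idle}
Sat(¬q ∨ req) = {Check, Retry, Idle}
AG (¬q ∨ req): greatest fixpoint, start Z0 = {Check, Retry, Idle}, keep only states in Sat with every successor in Z. Already a fixed point.
Sat(AG (¬q ∨ req)) = {Check, Retry, Idle}
|Sat(AG (¬q ∨ req))| = |{Check, Retry, Idle}| = 3.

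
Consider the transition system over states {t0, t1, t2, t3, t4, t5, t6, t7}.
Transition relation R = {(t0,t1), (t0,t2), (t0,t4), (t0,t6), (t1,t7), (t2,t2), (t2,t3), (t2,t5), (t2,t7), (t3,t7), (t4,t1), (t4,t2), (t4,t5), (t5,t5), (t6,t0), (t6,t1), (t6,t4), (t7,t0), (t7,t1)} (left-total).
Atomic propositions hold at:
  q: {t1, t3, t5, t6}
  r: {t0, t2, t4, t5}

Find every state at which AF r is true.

{t0, t2, t4, t5}

AF r: least fixpoint, start Z0 = {t0, t2, t4, t5}, add states with every successor in Z. Already a fixed point.
Sat(AF r) = {t0, t2, t4, t5}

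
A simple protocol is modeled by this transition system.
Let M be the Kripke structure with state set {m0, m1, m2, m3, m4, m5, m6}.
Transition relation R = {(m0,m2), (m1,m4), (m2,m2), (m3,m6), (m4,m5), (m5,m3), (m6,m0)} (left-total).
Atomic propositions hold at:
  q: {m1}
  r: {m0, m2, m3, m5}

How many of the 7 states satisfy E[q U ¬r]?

Sat(¬r) = {m1, m4, m6}
E[q U ¬r]: least fixpoint, start Z0 = Sat(¬r) = {m1, m4, m6}, add states in Sat(q) with some successor in Z. Already a fixed point.
Sat(E[q U ¬r]) = {m1, m4, m6}
|Sat(E[q U ¬r])| = |{m1, m4, m6}| = 3.

3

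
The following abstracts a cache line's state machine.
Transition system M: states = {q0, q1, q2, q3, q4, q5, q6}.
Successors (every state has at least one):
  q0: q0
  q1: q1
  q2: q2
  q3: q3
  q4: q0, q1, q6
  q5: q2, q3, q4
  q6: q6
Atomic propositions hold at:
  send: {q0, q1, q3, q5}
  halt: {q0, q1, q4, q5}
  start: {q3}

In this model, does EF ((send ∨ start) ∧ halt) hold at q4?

Sat(send ∨ start) = {q0, q1, q3, q5}
Sat((send ∨ start) ∧ halt) = {q0, q1, q5}
EF ((send ∨ start) ∧ halt): least fixpoint, start Z0 = {q0, q1, q5}, add states with some successor in Z. Z1 = {q0, q1, q4, q5}; fixed.
Sat(EF ((send ∨ start) ∧ halt)) = {q0, q1, q4, q5}
q4 ∈ Sat(EF ((send ∨ start) ∧ halt)) = {q0, q1, q4, q5}, so the formula holds at q4.

Yes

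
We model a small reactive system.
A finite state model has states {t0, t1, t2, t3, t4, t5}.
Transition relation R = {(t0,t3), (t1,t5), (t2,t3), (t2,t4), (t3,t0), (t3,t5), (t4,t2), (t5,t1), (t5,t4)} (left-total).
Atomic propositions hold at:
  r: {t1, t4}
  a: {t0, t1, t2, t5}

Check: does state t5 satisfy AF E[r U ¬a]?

No

Sat(¬a) = {t3, t4}
E[r U ¬a]: least fixpoint, start Z0 = Sat(¬a) = {t3, t4}, add states in Sat(r) with some successor in Z. Already a fixed point.
Sat(E[r U ¬a]) = {t3, t4}
AF E[r U ¬a]: least fixpoint, start Z0 = {t3, t4}, add states with every successor in Z. Z1 = {t0, t2, t3, t4}; fixed.
Sat(AF E[r U ¬a]) = {t0, t2, t3, t4}
t5 ∉ Sat(AF E[r U ¬a]) = {t0, t2, t3, t4}, so the formula does not hold at t5.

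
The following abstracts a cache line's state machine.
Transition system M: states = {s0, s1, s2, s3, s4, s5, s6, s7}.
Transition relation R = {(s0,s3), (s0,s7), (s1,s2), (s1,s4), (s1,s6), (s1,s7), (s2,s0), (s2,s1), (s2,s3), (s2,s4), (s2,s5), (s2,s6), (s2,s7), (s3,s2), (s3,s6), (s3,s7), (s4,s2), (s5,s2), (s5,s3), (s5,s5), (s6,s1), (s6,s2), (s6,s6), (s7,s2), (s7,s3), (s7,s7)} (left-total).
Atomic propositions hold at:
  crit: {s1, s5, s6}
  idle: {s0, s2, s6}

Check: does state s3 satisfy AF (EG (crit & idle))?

Sat(crit & idle) = {s6}
EG (crit & idle): greatest fixpoint, start Z0 = {s6}, keep only states in Sat with some successor in Z. Already a fixed point.
Sat(EG (crit & idle)) = {s6}
AF (EG (crit & idle)): least fixpoint, start Z0 = {s6}, add states with every successor in Z. Already a fixed point.
Sat(AF (EG (crit & idle))) = {s6}
s3 ∉ Sat(AF (EG (crit & idle))) = {s6}, so the formula does not hold at s3.

No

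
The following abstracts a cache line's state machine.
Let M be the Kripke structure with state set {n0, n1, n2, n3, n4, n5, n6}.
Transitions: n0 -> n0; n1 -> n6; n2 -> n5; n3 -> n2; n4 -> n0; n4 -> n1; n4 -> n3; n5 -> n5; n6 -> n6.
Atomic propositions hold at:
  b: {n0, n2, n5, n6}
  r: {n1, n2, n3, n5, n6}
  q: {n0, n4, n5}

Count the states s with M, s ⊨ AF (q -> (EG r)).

5

EG r: greatest fixpoint, start Z0 = {n1, n2, n3, n5, n6}, keep only states in Sat with some successor in Z. Already a fixed point.
Sat(EG r) = {n1, n2, n3, n5, n6}
Sat(q -> (EG r)) = {n1, n2, n3, n5, n6}
AF (q -> (EG r)): least fixpoint, start Z0 = {n1, n2, n3, n5, n6}, add states with every successor in Z. Already a fixed point.
Sat(AF (q -> (EG r))) = {n1, n2, n3, n5, n6}
|Sat(AF (q -> (EG r)))| = |{n1, n2, n3, n5, n6}| = 5.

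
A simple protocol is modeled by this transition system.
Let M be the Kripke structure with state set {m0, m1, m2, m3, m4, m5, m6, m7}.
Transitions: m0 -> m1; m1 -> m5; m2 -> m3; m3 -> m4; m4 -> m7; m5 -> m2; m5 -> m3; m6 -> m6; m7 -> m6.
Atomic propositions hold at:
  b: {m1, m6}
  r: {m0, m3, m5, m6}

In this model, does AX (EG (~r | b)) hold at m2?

Sat(~r) = {m1, m2, m4, m7}
Sat(~r | b) = {m1, m2, m4, m6, m7}
EG (~r | b): greatest fixpoint, start Z0 = {m1, m2, m4, m6, m7}, keep only states in Sat with some successor in Z. Z1 = {m4, m6, m7}; fixed.
Sat(EG (~r | b)) = {m4, m6, m7}
Sat(AX (EG (~r | b))) = {s : every successor in {m4, m6, m7}} = {m3, m4, m6, m7}
m2 ∉ Sat(AX (EG (~r | b))) = {m3, m4, m6, m7}, so the formula does not hold at m2.

No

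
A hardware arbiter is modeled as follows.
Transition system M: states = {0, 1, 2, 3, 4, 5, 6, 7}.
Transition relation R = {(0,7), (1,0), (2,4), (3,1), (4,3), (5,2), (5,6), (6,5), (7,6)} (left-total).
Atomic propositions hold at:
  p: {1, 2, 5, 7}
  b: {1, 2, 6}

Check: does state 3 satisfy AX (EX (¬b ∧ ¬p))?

Yes

Sat(¬b) = {0, 3, 4, 5, 7}
Sat(¬p) = {0, 3, 4, 6}
Sat(¬b ∧ ¬p) = {0, 3, 4}
Sat(EX (¬b ∧ ¬p)) = {s : some successor in {0, 3, 4}} = {1, 2, 4}
Sat(AX (EX (¬b ∧ ¬p))) = {s : every successor in {1, 2, 4}} = {2, 3}
3 ∈ Sat(AX (EX (¬b ∧ ¬p))) = {2, 3}, so the formula holds at 3.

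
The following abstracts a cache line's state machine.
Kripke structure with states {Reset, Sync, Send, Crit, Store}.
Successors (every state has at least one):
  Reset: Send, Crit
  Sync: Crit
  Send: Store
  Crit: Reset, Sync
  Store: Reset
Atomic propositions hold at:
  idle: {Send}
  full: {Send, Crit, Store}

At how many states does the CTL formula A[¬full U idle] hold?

1

Sat(¬full) = {Reset, Sync}
A[¬full U idle]: least fixpoint, start Z0 = Sat(idle) = {Send}, add states in Sat(¬full) with every successor in Z. Already a fixed point.
Sat(A[¬full U idle]) = {Send}
|Sat(A[¬full U idle])| = |{Send}| = 1.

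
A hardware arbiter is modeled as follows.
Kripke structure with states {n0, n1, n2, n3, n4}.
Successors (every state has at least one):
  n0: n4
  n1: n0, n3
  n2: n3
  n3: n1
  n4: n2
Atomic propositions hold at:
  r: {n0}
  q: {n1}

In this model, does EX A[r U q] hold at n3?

Yes

A[r U q]: least fixpoint, start Z0 = Sat(q) = {n1}, add states in Sat(r) with every successor in Z. Already a fixed point.
Sat(A[r U q]) = {n1}
Sat(EX A[r U q]) = {s : some successor in {n1}} = {n3}
n3 ∈ Sat(EX A[r U q]) = {n3}, so the formula holds at n3.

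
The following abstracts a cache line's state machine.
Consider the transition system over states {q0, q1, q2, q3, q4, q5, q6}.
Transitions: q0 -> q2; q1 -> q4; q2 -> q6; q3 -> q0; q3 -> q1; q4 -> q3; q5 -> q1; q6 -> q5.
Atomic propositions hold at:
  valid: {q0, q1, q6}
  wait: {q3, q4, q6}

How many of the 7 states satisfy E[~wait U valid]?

Sat(~wait) = {q0, q1, q2, q5}
E[~wait U valid]: least fixpoint, start Z0 = Sat(valid) = {q0, q1, q6}, add states in Sat(~wait) with some successor in Z. Z1 = {q0, q1, q2, q5, q6}; fixed.
Sat(E[~wait U valid]) = {q0, q1, q2, q5, q6}
|Sat(E[~wait U valid])| = |{q0, q1, q2, q5, q6}| = 5.

5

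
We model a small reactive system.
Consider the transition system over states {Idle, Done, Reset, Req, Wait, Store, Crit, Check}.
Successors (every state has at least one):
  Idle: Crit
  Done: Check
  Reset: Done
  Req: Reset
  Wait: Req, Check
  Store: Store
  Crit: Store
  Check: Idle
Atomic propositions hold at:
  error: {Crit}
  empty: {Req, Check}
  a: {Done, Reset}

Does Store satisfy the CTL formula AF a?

No

AF a: least fixpoint, start Z0 = {Done, Reset}, add states with every successor in Z. Z1 = {Done, Reset, Req}; fixed.
Sat(AF a) = {Done, Reset, Req}
Store ∉ Sat(AF a) = {Done, Reset, Req}, so the formula does not hold at Store.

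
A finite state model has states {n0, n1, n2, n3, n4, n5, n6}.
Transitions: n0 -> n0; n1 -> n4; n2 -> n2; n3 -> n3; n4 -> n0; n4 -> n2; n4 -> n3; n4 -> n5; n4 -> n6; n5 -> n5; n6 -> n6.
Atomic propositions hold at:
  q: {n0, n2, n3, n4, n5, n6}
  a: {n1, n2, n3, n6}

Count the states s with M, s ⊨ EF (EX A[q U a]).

A[q U a]: least fixpoint, start Z0 = Sat(a) = {n1, n2, n3, n6}, add states in Sat(q) with every successor in Z. Already a fixed point.
Sat(A[q U a]) = {n1, n2, n3, n6}
Sat(EX A[q U a]) = {s : some successor in {n1, n2, n3, n6}} = {n2, n3, n4, n6}
EF (EX A[q U a]): least fixpoint, start Z0 = {n2, n3, n4, n6}, add states with some successor in Z. Z1 = {n1, n2, n3, n4, n6}; fixed.
Sat(EF (EX A[q U a])) = {n1, n2, n3, n4, n6}
|Sat(EF (EX A[q U a]))| = |{n1, n2, n3, n4, n6}| = 5.

5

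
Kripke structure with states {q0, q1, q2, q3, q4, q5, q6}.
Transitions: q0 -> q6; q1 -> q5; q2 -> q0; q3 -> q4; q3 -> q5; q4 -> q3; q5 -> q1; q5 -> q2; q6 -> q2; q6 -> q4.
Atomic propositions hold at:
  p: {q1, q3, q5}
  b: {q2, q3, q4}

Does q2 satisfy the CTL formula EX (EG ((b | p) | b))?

Sat(b | p) = {q1, q2, q3, q4, q5}
Sat((b | p) | b) = {q1, q2, q3, q4, q5}
EG ((b | p) | b): greatest fixpoint, start Z0 = {q1, q2, q3, q4, q5}, keep only states in Sat with some successor in Z. Z1 = {q1, q3, q4, q5}; fixed.
Sat(EG ((b | p) | b)) = {q1, q3, q4, q5}
Sat(EX (EG ((b | p) | b))) = {s : some successor in {q1, q3, q4, q5}} = {q1, q3, q4, q5, q6}
q2 ∉ Sat(EX (EG ((b | p) | b))) = {q1, q3, q4, q5, q6}, so the formula does not hold at q2.

No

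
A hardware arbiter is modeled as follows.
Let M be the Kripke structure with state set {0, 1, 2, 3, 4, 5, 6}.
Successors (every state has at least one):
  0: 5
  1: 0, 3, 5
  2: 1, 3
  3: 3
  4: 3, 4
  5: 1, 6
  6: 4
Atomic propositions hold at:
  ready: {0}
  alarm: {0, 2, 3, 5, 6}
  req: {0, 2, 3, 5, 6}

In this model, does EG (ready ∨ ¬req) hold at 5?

Sat(¬req) = {1, 4}
Sat(ready ∨ ¬req) = {0, 1, 4}
EG (ready ∨ ¬req): greatest fixpoint, start Z0 = {0, 1, 4}, keep only states in Sat with some successor in Z. Z1 = {1, 4}; Z2 = {4}; fixed.
Sat(EG (ready ∨ ¬req)) = {4}
5 ∉ Sat(EG (ready ∨ ¬req)) = {4}, so the formula does not hold at 5.

No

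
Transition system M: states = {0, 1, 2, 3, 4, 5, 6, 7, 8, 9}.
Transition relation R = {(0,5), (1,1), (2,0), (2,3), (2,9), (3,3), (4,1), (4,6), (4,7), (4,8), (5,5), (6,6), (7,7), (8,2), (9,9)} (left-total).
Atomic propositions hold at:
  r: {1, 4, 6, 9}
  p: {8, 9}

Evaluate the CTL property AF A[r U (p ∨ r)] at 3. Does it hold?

No

Sat(p ∨ r) = {1, 4, 6, 8, 9}
A[r U (p ∨ r)]: least fixpoint, start Z0 = Sat((p ∨ r)) = {1, 4, 6, 8, 9}, add states in Sat(r) with every successor in Z. Already a fixed point.
Sat(A[r U (p ∨ r)]) = {1, 4, 6, 8, 9}
AF A[r U (p ∨ r)]: least fixpoint, start Z0 = {1, 4, 6, 8, 9}, add states with every successor in Z. Already a fixed point.
Sat(AF A[r U (p ∨ r)]) = {1, 4, 6, 8, 9}
3 ∉ Sat(AF A[r U (p ∨ r)]) = {1, 4, 6, 8, 9}, so the formula does not hold at 3.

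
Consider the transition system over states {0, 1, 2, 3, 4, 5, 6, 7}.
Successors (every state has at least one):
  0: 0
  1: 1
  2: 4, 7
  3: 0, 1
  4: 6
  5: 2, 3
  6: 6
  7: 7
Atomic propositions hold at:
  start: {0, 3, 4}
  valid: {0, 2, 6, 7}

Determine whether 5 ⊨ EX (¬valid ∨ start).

Yes

Sat(¬valid) = {1, 3, 4, 5}
Sat(¬valid ∨ start) = {0, 1, 3, 4, 5}
Sat(EX (¬valid ∨ start)) = {s : some successor in {0, 1, 3, 4, 5}} = {0, 1, 2, 3, 5}
5 ∈ Sat(EX (¬valid ∨ start)) = {0, 1, 2, 3, 5}, so the formula holds at 5.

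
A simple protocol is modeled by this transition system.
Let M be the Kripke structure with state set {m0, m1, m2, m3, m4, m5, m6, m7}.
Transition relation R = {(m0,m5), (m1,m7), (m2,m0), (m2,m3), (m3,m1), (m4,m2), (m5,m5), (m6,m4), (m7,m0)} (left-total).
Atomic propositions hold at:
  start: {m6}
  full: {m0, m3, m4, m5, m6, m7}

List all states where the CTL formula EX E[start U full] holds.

E[start U full]: least fixpoint, start Z0 = Sat(full) = {m0, m3, m4, m5, m6, m7}, add states in Sat(start) with some successor in Z. Already a fixed point.
Sat(E[start U full]) = {m0, m3, m4, m5, m6, m7}
Sat(EX E[start U full]) = {s : some successor in {m0, m3, m4, m5, m6, m7}} = {m0, m1, m2, m5, m6, m7}

{m0, m1, m2, m5, m6, m7}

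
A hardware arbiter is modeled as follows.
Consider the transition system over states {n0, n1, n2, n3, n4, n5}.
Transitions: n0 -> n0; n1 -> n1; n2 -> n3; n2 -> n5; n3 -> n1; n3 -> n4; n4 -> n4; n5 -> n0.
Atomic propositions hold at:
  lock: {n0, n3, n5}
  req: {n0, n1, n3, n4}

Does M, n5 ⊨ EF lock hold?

EF lock: least fixpoint, start Z0 = {n0, n3, n5}, add states with some successor in Z. Z1 = {n0, n2, n3, n5}; fixed.
Sat(EF lock) = {n0, n2, n3, n5}
n5 ∈ Sat(EF lock) = {n0, n2, n3, n5}, so the formula holds at n5.

Yes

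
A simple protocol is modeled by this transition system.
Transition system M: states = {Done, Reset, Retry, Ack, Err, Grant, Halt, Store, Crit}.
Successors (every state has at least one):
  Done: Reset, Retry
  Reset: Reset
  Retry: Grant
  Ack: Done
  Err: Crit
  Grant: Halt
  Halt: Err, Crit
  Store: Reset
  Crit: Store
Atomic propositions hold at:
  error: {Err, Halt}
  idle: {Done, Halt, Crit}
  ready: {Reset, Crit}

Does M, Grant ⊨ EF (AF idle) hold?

AF idle: least fixpoint, start Z0 = {Done, Halt, Crit}, add states with every successor in Z. Z1 = {Done, Ack, Err, Grant, Halt, Crit}; Z2 = {Done, Retry, Ack, Err, Grant, Halt, Crit}; fixed.
Sat(AF idle) = {Done, Retry, Ack, Err, Grant, Halt, Crit}
EF (AF idle): least fixpoint, start Z0 = {Done, Retry, Ack, Err, Grant, Halt, Crit}, add states with some successor in Z. Already a fixed point.
Sat(EF (AF idle)) = {Done, Retry, Ack, Err, Grant, Halt, Crit}
Grant ∈ Sat(EF (AF idle)) = {Done, Retry, Ack, Err, Grant, Halt, Crit}, so the formula holds at Grant.

Yes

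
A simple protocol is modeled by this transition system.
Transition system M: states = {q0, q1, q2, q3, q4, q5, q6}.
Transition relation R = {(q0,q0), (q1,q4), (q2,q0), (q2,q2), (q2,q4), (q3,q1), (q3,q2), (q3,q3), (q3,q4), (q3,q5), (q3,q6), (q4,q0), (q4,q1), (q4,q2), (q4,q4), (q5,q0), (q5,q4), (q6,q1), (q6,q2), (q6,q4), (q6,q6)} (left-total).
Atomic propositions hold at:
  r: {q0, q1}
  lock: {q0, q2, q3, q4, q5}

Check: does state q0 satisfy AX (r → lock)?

Sat(r → lock) = {q0, q2, q3, q4, q5, q6}
Sat(AX (r → lock)) = {s : every successor in {q0, q2, q3, q4, q5, q6}} = {q0, q1, q2, q5}
q0 ∈ Sat(AX (r → lock)) = {q0, q1, q2, q5}, so the formula holds at q0.

Yes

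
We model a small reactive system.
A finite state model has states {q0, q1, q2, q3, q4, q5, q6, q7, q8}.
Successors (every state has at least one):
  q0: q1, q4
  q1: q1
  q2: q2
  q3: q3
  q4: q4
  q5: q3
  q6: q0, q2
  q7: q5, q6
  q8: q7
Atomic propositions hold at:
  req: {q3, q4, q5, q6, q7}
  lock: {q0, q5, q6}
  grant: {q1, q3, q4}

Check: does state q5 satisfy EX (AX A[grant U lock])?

No

A[grant U lock]: least fixpoint, start Z0 = Sat(lock) = {q0, q5, q6}, add states in Sat(grant) with every successor in Z. Already a fixed point.
Sat(A[grant U lock]) = {q0, q5, q6}
Sat(AX A[grant U lock]) = {s : every successor in {q0, q5, q6}} = {q7}
Sat(EX (AX A[grant U lock])) = {s : some successor in {q7}} = {q8}
q5 ∉ Sat(EX (AX A[grant U lock])) = {q8}, so the formula does not hold at q5.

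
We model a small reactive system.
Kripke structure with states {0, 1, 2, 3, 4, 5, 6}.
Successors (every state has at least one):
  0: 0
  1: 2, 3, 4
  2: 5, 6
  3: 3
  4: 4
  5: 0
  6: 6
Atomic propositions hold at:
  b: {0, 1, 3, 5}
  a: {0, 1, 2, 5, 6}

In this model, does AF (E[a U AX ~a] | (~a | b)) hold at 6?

No

Sat(~a) = {3, 4}
Sat(AX ~a) = {s : every successor in {3, 4}} = {3, 4}
E[a U AX ~a]: least fixpoint, start Z0 = Sat(AX ~a) = {3, 4}, add states in Sat(a) with some successor in Z. Z1 = {1, 3, 4}; fixed.
Sat(E[a U AX ~a]) = {1, 3, 4}
Sat(~a | b) = {0, 1, 3, 4, 5}
Sat(E[a U AX ~a] | (~a | b)) = {0, 1, 3, 4, 5}
AF (E[a U AX ~a] | (~a | b)): least fixpoint, start Z0 = {0, 1, 3, 4, 5}, add states with every successor in Z. Already a fixed point.
Sat(AF (E[a U AX ~a] | (~a | b))) = {0, 1, 3, 4, 5}
6 ∉ Sat(AF (E[a U AX ~a] | (~a | b))) = {0, 1, 3, 4, 5}, so the formula does not hold at 6.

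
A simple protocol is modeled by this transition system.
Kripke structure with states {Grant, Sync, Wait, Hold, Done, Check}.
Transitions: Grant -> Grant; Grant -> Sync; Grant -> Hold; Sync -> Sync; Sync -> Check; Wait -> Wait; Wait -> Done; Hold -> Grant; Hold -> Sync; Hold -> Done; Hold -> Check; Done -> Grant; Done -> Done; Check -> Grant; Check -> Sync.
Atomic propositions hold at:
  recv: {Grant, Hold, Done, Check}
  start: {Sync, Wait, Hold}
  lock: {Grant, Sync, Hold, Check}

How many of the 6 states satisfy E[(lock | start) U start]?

5

Sat(lock | start) = {Grant, Sync, Wait, Hold, Check}
E[(lock | start) U start]: least fixpoint, start Z0 = Sat(start) = {Sync, Wait, Hold}, add states in Sat(lock | start) with some successor in Z. Z1 = {Grant, Sync, Wait, Hold, Check}; fixed.
Sat(E[(lock | start) U start]) = {Grant, Sync, Wait, Hold, Check}
|Sat(E[(lock | start) U start])| = |{Grant, Sync, Wait, Hold, Check}| = 5.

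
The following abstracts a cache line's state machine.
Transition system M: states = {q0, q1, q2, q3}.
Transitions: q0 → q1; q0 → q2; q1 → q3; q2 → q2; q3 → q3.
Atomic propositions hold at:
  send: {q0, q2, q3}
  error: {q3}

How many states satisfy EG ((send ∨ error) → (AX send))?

Sat(send ∨ error) = {q0, q2, q3}
Sat(AX send) = {s : every successor in {q0, q2, q3}} = {q1, q2, q3}
Sat((send ∨ error) → (AX send)) = {q1, q2, q3}
EG ((send ∨ error) → (AX send)): greatest fixpoint, start Z0 = {q1, q2, q3}, keep only states in Sat with some successor in Z. Already a fixed point.
Sat(EG ((send ∨ error) → (AX send))) = {q1, q2, q3}
|Sat(EG ((send ∨ error) → (AX send)))| = |{q1, q2, q3}| = 3.

3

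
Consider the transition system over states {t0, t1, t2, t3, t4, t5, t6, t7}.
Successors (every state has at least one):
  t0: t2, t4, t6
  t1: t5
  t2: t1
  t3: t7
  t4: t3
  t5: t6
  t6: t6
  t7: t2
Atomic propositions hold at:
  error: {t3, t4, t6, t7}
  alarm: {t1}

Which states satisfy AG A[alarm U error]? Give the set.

A[alarm U error]: least fixpoint, start Z0 = Sat(error) = {t3, t4, t6, t7}, add states in Sat(alarm) with every successor in Z. Already a fixed point.
Sat(A[alarm U error]) = {t3, t4, t6, t7}
AG A[alarm U error]: greatest fixpoint, start Z0 = {t3, t4, t6, t7}, keep only states in Sat with every successor in Z. Z1 = {t3, t4, t6}; Z2 = {t4, t6}; Z3 = {t6}; fixed.
Sat(AG A[alarm U error]) = {t6}

{t6}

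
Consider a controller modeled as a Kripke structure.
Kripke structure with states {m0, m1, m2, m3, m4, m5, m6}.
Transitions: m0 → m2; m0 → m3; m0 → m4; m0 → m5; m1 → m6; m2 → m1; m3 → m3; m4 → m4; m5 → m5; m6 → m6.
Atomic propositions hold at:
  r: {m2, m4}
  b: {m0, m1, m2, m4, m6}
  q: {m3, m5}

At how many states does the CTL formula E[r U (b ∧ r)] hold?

2

Sat(b ∧ r) = {m2, m4}
E[r U (b ∧ r)]: least fixpoint, start Z0 = Sat((b ∧ r)) = {m2, m4}, add states in Sat(r) with some successor in Z. Already a fixed point.
Sat(E[r U (b ∧ r)]) = {m2, m4}
|Sat(E[r U (b ∧ r)])| = |{m2, m4}| = 2.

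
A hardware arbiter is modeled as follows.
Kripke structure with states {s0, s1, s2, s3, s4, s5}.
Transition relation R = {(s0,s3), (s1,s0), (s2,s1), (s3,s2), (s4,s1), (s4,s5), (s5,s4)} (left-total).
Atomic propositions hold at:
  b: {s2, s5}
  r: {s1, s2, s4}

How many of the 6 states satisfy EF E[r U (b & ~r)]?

2

Sat(~r) = {s0, s3, s5}
Sat(b & ~r) = {s5}
E[r U (b & ~r)]: least fixpoint, start Z0 = Sat((b & ~r)) = {s5}, add states in Sat(r) with some successor in Z. Z1 = {s4, s5}; fixed.
Sat(E[r U (b & ~r)]) = {s4, s5}
EF E[r U (b & ~r)]: least fixpoint, start Z0 = {s4, s5}, add states with some successor in Z. Already a fixed point.
Sat(EF E[r U (b & ~r)]) = {s4, s5}
|Sat(EF E[r U (b & ~r)])| = |{s4, s5}| = 2.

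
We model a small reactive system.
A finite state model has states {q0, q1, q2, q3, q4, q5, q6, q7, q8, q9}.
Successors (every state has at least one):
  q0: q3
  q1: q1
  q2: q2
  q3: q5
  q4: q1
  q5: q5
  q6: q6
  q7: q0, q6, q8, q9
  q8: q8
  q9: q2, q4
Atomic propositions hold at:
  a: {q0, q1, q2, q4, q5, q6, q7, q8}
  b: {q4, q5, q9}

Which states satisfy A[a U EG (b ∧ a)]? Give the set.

{q5}

Sat(b ∧ a) = {q4, q5}
EG (b ∧ a): greatest fixpoint, start Z0 = {q4, q5}, keep only states in Sat with some successor in Z. Z1 = {q5}; fixed.
Sat(EG (b ∧ a)) = {q5}
A[a U EG (b ∧ a)]: least fixpoint, start Z0 = Sat(EG (b ∧ a)) = {q5}, add states in Sat(a) with every successor in Z. Already a fixed point.
Sat(A[a U EG (b ∧ a)]) = {q5}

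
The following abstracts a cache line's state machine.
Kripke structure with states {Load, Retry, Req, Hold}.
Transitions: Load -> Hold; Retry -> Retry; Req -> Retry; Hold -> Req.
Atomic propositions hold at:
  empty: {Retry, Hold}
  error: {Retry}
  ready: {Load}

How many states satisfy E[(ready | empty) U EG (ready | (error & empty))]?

Sat(ready | empty) = {Load, Retry, Hold}
Sat(error & empty) = {Retry}
Sat(ready | (error & empty)) = {Load, Retry}
EG (ready | (error & empty)): greatest fixpoint, start Z0 = {Load, Retry}, keep only states in Sat with some successor in Z. Z1 = {Retry}; fixed.
Sat(EG (ready | (error & empty))) = {Retry}
E[(ready | empty) U EG (ready | (error & empty))]: least fixpoint, start Z0 = Sat(EG (ready | (error & empty))) = {Retry}, add states in Sat(ready | empty) with some successor in Z. Already a fixed point.
Sat(E[(ready | empty) U EG (ready | (error & empty))]) = {Retry}
|Sat(E[(ready | empty) U EG (ready | (error & empty))])| = |{Retry}| = 1.

1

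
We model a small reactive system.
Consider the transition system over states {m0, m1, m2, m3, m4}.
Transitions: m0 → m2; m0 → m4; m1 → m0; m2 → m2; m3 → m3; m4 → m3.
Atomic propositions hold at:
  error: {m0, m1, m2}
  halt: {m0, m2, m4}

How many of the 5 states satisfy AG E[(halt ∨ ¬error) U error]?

Sat(¬error) = {m3, m4}
Sat(halt ∨ ¬error) = {m0, m2, m3, m4}
E[(halt ∨ ¬error) U error]: least fixpoint, start Z0 = Sat(error) = {m0, m1, m2}, add states in Sat(halt ∨ ¬error) with some successor in Z. Already a fixed point.
Sat(E[(halt ∨ ¬error) U error]) = {m0, m1, m2}
AG E[(halt ∨ ¬error) U error]: greatest fixpoint, start Z0 = {m0, m1, m2}, keep only states in Sat with every successor in Z. Z1 = {m1, m2}; Z2 = {m2}; fixed.
Sat(AG E[(halt ∨ ¬error) U error]) = {m2}
|Sat(AG E[(halt ∨ ¬error) U error])| = |{m2}| = 1.

1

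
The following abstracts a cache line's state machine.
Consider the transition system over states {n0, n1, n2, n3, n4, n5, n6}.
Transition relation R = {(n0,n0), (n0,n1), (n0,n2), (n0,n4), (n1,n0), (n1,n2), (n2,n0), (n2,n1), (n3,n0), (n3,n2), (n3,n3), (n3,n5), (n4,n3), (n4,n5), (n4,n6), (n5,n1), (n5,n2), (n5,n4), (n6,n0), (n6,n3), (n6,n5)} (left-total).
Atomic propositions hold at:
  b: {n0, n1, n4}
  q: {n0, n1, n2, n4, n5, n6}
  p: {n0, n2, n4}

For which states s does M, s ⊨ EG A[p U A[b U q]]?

A[b U q]: least fixpoint, start Z0 = Sat(q) = {n0, n1, n2, n4, n5, n6}, add states in Sat(b) with every successor in Z. Already a fixed point.
Sat(A[b U q]) = {n0, n1, n2, n4, n5, n6}
A[p U A[b U q]]: least fixpoint, start Z0 = Sat(A[b U q]) = {n0, n1, n2, n4, n5, n6}, add states in Sat(p) with every successor in Z. Already a fixed point.
Sat(A[p U A[b U q]]) = {n0, n1, n2, n4, n5, n6}
EG A[p U A[b U q]]: greatest fixpoint, start Z0 = {n0, n1, n2, n4, n5, n6}, keep only states in Sat with some successor in Z. Already a fixed point.
Sat(EG A[p U A[b U q]]) = {n0, n1, n2, n4, n5, n6}

{n0, n1, n2, n4, n5, n6}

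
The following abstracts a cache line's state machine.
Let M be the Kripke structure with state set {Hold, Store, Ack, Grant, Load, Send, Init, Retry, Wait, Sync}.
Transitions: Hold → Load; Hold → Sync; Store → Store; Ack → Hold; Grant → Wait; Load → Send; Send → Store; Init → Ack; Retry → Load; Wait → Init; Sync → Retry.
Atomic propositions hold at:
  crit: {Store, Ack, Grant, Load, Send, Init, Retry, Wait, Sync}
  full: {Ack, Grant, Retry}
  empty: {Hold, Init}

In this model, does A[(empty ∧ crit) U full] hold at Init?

Yes

Sat(empty ∧ crit) = {Init}
A[(empty ∧ crit) U full]: least fixpoint, start Z0 = Sat(full) = {Ack, Grant, Retry}, add states in Sat(empty ∧ crit) with every successor in Z. Z1 = {Ack, Grant, Init, Retry}; fixed.
Sat(A[(empty ∧ crit) U full]) = {Ack, Grant, Init, Retry}
Init ∈ Sat(A[(empty ∧ crit) U full]) = {Ack, Grant, Init, Retry}, so the formula holds at Init.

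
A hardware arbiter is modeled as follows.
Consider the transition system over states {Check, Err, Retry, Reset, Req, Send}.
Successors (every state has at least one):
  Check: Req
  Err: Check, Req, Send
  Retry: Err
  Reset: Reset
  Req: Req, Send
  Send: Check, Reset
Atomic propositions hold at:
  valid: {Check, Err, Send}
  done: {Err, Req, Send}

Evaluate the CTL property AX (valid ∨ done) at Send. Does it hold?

No

Sat(valid ∨ done) = {Check, Err, Req, Send}
Sat(AX (valid ∨ done)) = {s : every successor in {Check, Err, Req, Send}} = {Check, Err, Retry, Req}
Send ∉ Sat(AX (valid ∨ done)) = {Check, Err, Retry, Req}, so the formula does not hold at Send.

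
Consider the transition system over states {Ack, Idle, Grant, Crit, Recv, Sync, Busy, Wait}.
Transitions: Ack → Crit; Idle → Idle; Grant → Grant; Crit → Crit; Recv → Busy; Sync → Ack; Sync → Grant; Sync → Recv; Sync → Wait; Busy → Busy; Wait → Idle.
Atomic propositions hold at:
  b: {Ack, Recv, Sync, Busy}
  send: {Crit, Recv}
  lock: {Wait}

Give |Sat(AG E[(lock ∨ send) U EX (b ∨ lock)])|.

2

Sat(lock ∨ send) = {Crit, Recv, Wait}
Sat(b ∨ lock) = {Ack, Recv, Sync, Busy, Wait}
Sat(EX (b ∨ lock)) = {s : some successor in {Ack, Recv, Sync, Busy, Wait}} = {Recv, Sync, Busy}
E[(lock ∨ send) U EX (b ∨ lock)]: least fixpoint, start Z0 = Sat(EX (b ∨ lock)) = {Recv, Sync, Busy}, add states in Sat(lock ∨ send) with some successor in Z. Already a fixed point.
Sat(E[(lock ∨ send) U EX (b ∨ lock)]) = {Recv, Sync, Busy}
AG E[(lock ∨ send) U EX (b ∨ lock)]: greatest fixpoint, start Z0 = {Recv, Sync, Busy}, keep only states in Sat with every successor in Z. Z1 = {Recv, Busy}; fixed.
Sat(AG E[(lock ∨ send) U EX (b ∨ lock)]) = {Recv, Busy}
|Sat(AG E[(lock ∨ send) U EX (b ∨ lock)])| = |{Recv, Busy}| = 2.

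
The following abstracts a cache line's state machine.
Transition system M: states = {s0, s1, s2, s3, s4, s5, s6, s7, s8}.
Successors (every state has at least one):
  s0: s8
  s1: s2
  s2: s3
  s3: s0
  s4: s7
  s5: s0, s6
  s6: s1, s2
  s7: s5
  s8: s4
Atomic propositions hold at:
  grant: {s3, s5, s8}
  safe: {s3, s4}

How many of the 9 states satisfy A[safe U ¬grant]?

Sat(¬grant) = {s0, s1, s2, s4, s6, s7}
A[safe U ¬grant]: least fixpoint, start Z0 = Sat(¬grant) = {s0, s1, s2, s4, s6, s7}, add states in Sat(safe) with every successor in Z. Z1 = {s0, s1, s2, s3, s4, s6, s7}; fixed.
Sat(A[safe U ¬grant]) = {s0, s1, s2, s3, s4, s6, s7}
|Sat(A[safe U ¬grant])| = |{s0, s1, s2, s3, s4, s6, s7}| = 7.

7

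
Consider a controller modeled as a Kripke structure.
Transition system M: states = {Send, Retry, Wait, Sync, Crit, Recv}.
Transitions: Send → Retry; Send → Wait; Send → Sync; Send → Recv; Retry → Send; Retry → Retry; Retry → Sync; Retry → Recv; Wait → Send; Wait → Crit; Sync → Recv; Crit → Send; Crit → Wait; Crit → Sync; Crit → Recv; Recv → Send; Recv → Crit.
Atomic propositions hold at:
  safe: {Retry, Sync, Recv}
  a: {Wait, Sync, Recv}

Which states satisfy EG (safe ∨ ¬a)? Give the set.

{Send, Retry, Sync, Crit, Recv}

Sat(¬a) = {Send, Retry, Crit}
Sat(safe ∨ ¬a) = {Send, Retry, Sync, Crit, Recv}
EG (safe ∨ ¬a): greatest fixpoint, start Z0 = {Send, Retry, Sync, Crit, Recv}, keep only states in Sat with some successor in Z. Already a fixed point.
Sat(EG (safe ∨ ¬a)) = {Send, Retry, Sync, Crit, Recv}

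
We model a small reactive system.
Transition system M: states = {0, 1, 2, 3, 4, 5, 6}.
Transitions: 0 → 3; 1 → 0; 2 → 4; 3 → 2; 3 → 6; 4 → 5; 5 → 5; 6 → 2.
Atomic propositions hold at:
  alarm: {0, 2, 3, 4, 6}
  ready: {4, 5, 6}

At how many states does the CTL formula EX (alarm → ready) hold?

Sat(alarm → ready) = {1, 4, 5, 6}
Sat(EX (alarm → ready)) = {s : some successor in {1, 4, 5, 6}} = {2, 3, 4, 5}
|Sat(EX (alarm → ready))| = |{2, 3, 4, 5}| = 4.

4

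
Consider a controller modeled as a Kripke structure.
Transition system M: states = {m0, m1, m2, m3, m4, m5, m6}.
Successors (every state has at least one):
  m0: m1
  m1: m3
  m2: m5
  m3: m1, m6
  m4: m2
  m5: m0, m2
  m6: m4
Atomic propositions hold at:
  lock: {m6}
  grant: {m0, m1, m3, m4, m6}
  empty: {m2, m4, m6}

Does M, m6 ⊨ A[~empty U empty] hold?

Sat(~empty) = {m0, m1, m3, m5}
A[~empty U empty]: least fixpoint, start Z0 = Sat(empty) = {m2, m4, m6}, add states in Sat(~empty) with every successor in Z. Already a fixed point.
Sat(A[~empty U empty]) = {m2, m4, m6}
m6 ∈ Sat(A[~empty U empty]) = {m2, m4, m6}, so the formula holds at m6.

Yes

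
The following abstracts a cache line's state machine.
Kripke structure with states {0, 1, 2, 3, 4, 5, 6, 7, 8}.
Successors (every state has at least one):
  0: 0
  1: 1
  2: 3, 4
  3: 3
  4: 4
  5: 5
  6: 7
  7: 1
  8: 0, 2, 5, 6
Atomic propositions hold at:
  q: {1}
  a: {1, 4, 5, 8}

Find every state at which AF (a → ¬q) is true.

{0, 2, 3, 4, 5, 6, 7, 8}

Sat(¬q) = {0, 2, 3, 4, 5, 6, 7, 8}
Sat(a → ¬q) = {0, 2, 3, 4, 5, 6, 7, 8}
AF (a → ¬q): least fixpoint, start Z0 = {0, 2, 3, 4, 5, 6, 7, 8}, add states with every successor in Z. Already a fixed point.
Sat(AF (a → ¬q)) = {0, 2, 3, 4, 5, 6, 7, 8}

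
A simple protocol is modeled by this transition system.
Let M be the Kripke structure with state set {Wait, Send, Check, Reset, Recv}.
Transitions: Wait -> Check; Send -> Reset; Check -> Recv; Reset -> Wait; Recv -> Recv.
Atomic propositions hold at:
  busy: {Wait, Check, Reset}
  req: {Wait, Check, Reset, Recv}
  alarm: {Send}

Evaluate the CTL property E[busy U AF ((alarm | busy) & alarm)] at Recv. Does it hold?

No

Sat(alarm | busy) = {Wait, Send, Check, Reset}
Sat((alarm | busy) & alarm) = {Send}
AF ((alarm | busy) & alarm): least fixpoint, start Z0 = {Send}, add states with every successor in Z. Already a fixed point.
Sat(AF ((alarm | busy) & alarm)) = {Send}
E[busy U AF ((alarm | busy) & alarm)]: least fixpoint, start Z0 = Sat(AF ((alarm | busy) & alarm)) = {Send}, add states in Sat(busy) with some successor in Z. Already a fixed point.
Sat(E[busy U AF ((alarm | busy) & alarm)]) = {Send}
Recv ∉ Sat(E[busy U AF ((alarm | busy) & alarm)]) = {Send}, so the formula does not hold at Recv.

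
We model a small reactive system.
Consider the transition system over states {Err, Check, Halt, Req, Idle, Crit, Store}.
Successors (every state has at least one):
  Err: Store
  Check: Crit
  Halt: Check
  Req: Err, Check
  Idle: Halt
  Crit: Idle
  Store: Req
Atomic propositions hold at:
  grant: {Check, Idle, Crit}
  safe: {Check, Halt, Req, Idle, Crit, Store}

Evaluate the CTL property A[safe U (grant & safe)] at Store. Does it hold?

Sat(grant & safe) = {Check, Idle, Crit}
A[safe U (grant & safe)]: least fixpoint, start Z0 = Sat((grant & safe)) = {Check, Idle, Crit}, add states in Sat(safe) with every successor in Z. Z1 = {Check, Halt, Idle, Crit}; fixed.
Sat(A[safe U (grant & safe)]) = {Check, Halt, Idle, Crit}
Store ∉ Sat(A[safe U (grant & safe)]) = {Check, Halt, Idle, Crit}, so the formula does not hold at Store.

No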